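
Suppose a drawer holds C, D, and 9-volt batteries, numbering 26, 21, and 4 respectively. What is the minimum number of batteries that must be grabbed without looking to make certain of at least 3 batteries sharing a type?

Treat the 3 types as pigeonholes.
The worst case takes 2 batteries of each type without reaching 3 of any: 3 × 2 = 6.
The next battery must bring some type to 3, so 6 + 1 = 7.

7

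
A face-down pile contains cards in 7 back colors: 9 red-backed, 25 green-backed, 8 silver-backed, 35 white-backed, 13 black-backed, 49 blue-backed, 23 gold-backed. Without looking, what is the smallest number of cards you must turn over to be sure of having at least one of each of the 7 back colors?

155

The hardest back color to obtain is silver-backed: we could draw every other card first — 162 − 8 = 154 cards — without a single silver-backed one.
The next draw must be silver-backed, so 154 + 1 = 155.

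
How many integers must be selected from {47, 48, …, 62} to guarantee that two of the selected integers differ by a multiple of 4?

Group the integers by remainder mod 4; there are 4 residue classes, each nonempty in this range.
Choosing one from each class (4 integers) avoids any shared remainder.
One more choice must repeat a class, so two differ by a multiple of 4. Hence 4 + 1 = 5.

5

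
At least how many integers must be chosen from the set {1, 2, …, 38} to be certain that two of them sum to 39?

Partition {1, …, 38} into 19 pairs: {1,38}, {2,37}, …, {19,20}.
Choosing 19 integers — say the integers 1 through 19 — takes one from each pair and avoids the property.
Choosing 20 forces two into the same pair by pigeonhole, and those sum to 39. So 20.

20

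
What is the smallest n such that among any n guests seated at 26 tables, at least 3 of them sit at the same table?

There are 26 tables acting as pigeonholes.
With 26 × 2 = 52 guests we could place exactly 2 in each, with no class reaching 3.
One more forces some class to hold 3, so 52 + 1 = 53.

53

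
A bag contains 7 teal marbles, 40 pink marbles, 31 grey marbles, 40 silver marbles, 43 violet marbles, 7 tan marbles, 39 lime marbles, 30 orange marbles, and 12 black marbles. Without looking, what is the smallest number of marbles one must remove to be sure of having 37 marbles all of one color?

In the worst case we take at most 36 of each color, but all 7 teal, all 31 grey, all 7 tan, all 30 orange, and all 12 black (fewer than 36), giving 7 + 36 + 31 + 36 + 36 + 7 + 36 + 30 + 12 = 231.
One more marble then forces some color to 37, so 231 + 1 = 232.

232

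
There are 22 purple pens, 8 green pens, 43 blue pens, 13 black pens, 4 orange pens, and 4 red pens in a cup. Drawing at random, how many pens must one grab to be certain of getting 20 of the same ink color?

In the worst case we take at most 19 of each ink color, but all 8 green, all 13 black, all 4 orange, and all 4 red (fewer than 19), giving 19 + 8 + 19 + 13 + 4 + 4 = 67.
One more pen then forces some ink color to 20, so 67 + 1 = 68.

68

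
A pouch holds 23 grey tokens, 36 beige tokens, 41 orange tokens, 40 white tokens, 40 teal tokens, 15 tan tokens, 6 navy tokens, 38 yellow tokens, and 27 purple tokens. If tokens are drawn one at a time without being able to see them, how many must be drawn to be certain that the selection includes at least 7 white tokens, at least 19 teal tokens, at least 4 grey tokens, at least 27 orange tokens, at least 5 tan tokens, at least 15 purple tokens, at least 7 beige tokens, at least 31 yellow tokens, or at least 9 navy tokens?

114

The worst case stops just short of every target: 3 grey, 6 beige, 26 orange, 6 white, 18 teal, 4 tan, all 6 navy, 30 yellow, 14 purple — 3 + 6 + 26 + 6 + 18 + 4 + 6 + 30 + 14 = 113 tokens.
One more token must push some color to its target, so 113 + 1 = 114.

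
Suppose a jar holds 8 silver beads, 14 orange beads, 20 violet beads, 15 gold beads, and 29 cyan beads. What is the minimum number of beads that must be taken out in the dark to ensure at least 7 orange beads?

79

The worst case draws every non-orange bead first: 8 + 20 + 15 + 29 = 72.
The next 7 draws are then forced to be orange, giving 72 + 7 = 79.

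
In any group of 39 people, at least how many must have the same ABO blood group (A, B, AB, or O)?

If each of the 4 ABO blood groups held at most 9, the total would be at most 4 × 9 = 36 < 39, a contradiction.
So at least one holds ⌈39/4⌉ = 10.

10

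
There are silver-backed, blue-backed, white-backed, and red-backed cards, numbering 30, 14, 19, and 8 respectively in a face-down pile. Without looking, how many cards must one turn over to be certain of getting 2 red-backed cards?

65

To avoid red-backed cards as long as possible, exhaust the other 3 back colors first.
The worst case draws every non-red-backed card first: 30 + 14 + 19 = 63.
The next 2 draws are then forced to be red-backed, giving 63 + 2 = 65.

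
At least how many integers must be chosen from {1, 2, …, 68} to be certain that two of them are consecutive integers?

35

Partition {1, …, 68} into 34 pairs: {1,2}, {3,4}, …, {67,68}.
Choosing 34 integers — say the 34 even numbers 2, 4, …, 68 — takes one from each pair and avoids the property.
Choosing 35 forces two into the same pair by pigeonhole, and those are consecutive. So 35.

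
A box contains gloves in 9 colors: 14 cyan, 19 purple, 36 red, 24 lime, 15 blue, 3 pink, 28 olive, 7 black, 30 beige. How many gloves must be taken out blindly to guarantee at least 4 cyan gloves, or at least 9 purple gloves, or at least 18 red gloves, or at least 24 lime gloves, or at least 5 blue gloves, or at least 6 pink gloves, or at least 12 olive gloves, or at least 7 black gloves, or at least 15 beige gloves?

90

The worst case stops just short of every target: 3 cyan, 8 purple, 17 red, 23 lime, 4 blue, all 3 pink, 11 olive, 6 black, 14 beige — 3 + 8 + 17 + 23 + 4 + 3 + 11 + 6 + 14 = 89 gloves.
One more glove must push some color to its target, so 89 + 1 = 90.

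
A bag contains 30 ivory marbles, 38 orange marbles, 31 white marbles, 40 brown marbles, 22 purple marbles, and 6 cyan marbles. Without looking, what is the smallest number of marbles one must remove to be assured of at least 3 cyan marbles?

To avoid cyan marbles as long as possible, exhaust the other 5 colors first.
The worst case draws every non-cyan marble first: 30 + 38 + 31 + 40 + 22 = 161.
The next 3 draws are then forced to be cyan, giving 161 + 3 = 164.

164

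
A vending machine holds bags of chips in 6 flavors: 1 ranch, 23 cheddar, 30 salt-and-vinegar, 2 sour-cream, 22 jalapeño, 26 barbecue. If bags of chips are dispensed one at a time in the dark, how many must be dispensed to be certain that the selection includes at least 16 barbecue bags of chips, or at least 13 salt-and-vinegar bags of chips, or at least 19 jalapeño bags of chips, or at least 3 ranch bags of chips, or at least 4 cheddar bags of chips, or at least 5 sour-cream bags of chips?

The worst case stops just short of every target: all 1 ranch, 3 cheddar, 12 salt-and-vinegar, all 2 sour-cream, 18 jalapeño, 15 barbecue — 1 + 3 + 12 + 2 + 18 + 15 = 51 bags of chips.
One more bag of chips must push some flavor to its target, so 51 + 1 = 52.

52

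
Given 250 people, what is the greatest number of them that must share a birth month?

If each of the 12 months of the year held at most 20, the total would be at most 12 × 20 = 240 < 250, a contradiction.
So at least one holds ⌈250/12⌉ = 21.

21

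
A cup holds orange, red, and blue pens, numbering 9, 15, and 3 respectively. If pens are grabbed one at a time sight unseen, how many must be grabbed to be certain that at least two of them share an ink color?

4

The worst case takes 1 pen of each ink color without reaching 2 of any: 3 × 1 = 3.
The next pen must bring some ink color to 2, so 3 + 1 = 4.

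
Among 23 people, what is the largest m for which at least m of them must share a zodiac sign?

2

The 23 people fall into 12 zodiac signs.
If each of the 12 zodiac signs held at most 1, the total would be at most 12 × 1 = 12 < 23, a contradiction.
So at least one holds ⌈23/12⌉ = 2.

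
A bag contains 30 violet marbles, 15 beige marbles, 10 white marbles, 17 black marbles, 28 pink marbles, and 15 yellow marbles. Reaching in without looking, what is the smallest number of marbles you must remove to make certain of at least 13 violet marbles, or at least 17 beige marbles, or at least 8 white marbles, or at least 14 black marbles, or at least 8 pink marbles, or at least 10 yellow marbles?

64

The worst case stops just short of every target: 12 violet, all 15 beige, 7 white, 13 black, 7 pink, 9 yellow — 12 + 15 + 7 + 13 + 7 + 9 = 63 marbles.
One more marble must push some color to its target, so 63 + 1 = 64.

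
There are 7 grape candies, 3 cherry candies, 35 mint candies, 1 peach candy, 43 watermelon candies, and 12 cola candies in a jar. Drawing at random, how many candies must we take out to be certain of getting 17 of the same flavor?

Treat the 6 flavors as pigeonholes.
In the worst case we take at most 16 of each flavor, but all 7 grape, all 3 cherry, all 1 peach, and all 12 cola (fewer than 16), giving 7 + 3 + 16 + 1 + 16 + 12 = 55.
One more candy then forces some flavor to 17, so 55 + 1 = 56.

56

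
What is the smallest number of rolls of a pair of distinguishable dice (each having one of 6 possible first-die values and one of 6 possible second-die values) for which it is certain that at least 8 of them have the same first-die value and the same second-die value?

There are 6 × 6 = 36 (first-die value, second-die value) combinations acting as pigeonholes.
With 36 × 7 = 252 rolls of a pair of distinguishable dice we could place exactly 7 in each, with no (first-die value, second-die value) pair reaching 8.
One more forces some (first-die value, second-die value) pair to hold 8, so 252 + 1 = 253.

253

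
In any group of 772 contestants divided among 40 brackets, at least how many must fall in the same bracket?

The 772 contestants fall into 40 brackets.
If each of the 40 brackets held at most 19, the total would be at most 40 × 19 = 760 < 772, a contradiction.
So at least one holds ⌈772/40⌉ = 20.

20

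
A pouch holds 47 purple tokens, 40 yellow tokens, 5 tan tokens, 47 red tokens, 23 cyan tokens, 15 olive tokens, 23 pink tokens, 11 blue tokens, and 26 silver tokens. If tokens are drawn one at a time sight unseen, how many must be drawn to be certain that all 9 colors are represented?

233

The hardest color to obtain is tan: we could draw every other token first — 237 − 5 = 232 tokens — without a single tan one.
The next draw must be tan, so 232 + 1 = 233.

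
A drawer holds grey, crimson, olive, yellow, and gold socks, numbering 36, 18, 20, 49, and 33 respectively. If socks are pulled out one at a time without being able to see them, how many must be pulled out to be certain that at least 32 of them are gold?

155

The worst case draws every non-gold sock first: 36 + 18 + 20 + 49 = 123.
The next 32 draws are then forced to be gold, giving 123 + 32 = 155.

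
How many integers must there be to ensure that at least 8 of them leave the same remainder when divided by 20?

141

There are 20 residue classes modulo 20 acting as pigeonholes.
With 20 × 7 = 140 integers we could place exactly 7 in each, with no class reaching 8.
One more forces some class to hold 8, so 140 + 1 = 141.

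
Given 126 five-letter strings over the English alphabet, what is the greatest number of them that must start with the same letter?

5

There are 26 possible first letters, which serve as the pigeonholes.
If each of the 26 possible first letters held at most 4, the total would be at most 26 × 4 = 104 < 126, a contradiction.
So at least one holds ⌈126/26⌉ = 5.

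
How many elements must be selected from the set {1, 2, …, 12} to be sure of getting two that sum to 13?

7

Partition {1, …, 12} into 6 pairs: {1,12}, {2,11}, …, {6,7}.
Choosing 6 integers — say the integers 1 through 6 — takes one from each pair and avoids the property.
Choosing 7 forces two into the same pair by pigeonhole, and those sum to 13. So 7.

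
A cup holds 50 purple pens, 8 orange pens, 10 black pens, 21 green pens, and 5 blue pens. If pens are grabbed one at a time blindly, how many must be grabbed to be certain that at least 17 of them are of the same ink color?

Treat the 5 ink colors as pigeonholes.
In the worst case we take at most 16 of each ink color, but all 8 orange, all 10 black, and all 5 blue (fewer than 16), giving 16 + 8 + 10 + 16 + 5 = 55.
One more pen then forces some ink color to 17, so 55 + 1 = 56.

56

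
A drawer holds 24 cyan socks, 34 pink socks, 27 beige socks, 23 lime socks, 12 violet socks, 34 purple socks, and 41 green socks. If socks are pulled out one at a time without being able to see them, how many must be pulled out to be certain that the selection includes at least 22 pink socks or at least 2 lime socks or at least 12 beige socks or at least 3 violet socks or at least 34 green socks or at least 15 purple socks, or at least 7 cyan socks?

89

The worst case stops just short of every target: 6 cyan, 21 pink, 11 beige, 1 lime, 2 violet, 14 purple, 33 green — 6 + 21 + 11 + 1 + 2 + 14 + 33 = 88 socks.
One more sock must push some color to its target, so 88 + 1 = 89.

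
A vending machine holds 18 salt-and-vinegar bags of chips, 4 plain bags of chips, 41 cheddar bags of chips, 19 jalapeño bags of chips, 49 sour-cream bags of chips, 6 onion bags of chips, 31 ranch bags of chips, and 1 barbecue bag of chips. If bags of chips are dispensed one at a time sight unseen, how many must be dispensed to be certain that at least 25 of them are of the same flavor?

In the worst case we take at most 24 of each flavor, but all 18 salt-and-vinegar, all 4 plain, all 19 jalapeño, all 6 onion, and all 1 barbecue (fewer than 24), giving 18 + 4 + 24 + 19 + 24 + 6 + 24 + 1 = 120.
One more bag of chips then forces some flavor to 25, so 120 + 1 = 121.

121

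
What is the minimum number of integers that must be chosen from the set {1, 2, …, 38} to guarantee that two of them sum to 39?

Partition {1, …, 38} into 19 pairs: {1,38}, {2,37}, …, {19,20}.
Choosing 19 integers — say the integers 1 through 19 — takes one from each pair and avoids the property.
Choosing 20 forces two into the same pair by pigeonhole, and those sum to 39. So 20.

20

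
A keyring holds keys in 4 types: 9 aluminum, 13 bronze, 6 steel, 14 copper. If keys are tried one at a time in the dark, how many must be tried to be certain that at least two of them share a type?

Treat the 4 types as pigeonholes.
The worst case takes 1 key of each type without reaching 2 of any: 4 × 1 = 4.
The next key must bring some type to 2, so 4 + 1 = 5.

5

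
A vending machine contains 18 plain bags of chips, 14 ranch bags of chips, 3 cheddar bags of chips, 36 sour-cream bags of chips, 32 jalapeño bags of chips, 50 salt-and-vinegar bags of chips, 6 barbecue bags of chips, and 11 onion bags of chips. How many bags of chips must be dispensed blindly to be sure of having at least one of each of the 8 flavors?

The hardest flavor to obtain is cheddar: we could draw every other bag of chips first — 170 − 3 = 167 bags of chips — without a single cheddar one.
The next draw must be cheddar, so 167 + 1 = 168.

168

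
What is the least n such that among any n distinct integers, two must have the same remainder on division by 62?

Two integers differ by a multiple of 62 exactly when they share a remainder mod 62.
There are 62 residue classes mod 62, so 62 integers can all lie in distinct classes.
One more integer must repeat a residue, giving a difference divisible by 62. So n = 62 + 1 = 63.

63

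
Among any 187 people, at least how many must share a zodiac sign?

There are 12 zodiac signs, which serve as the pigeonholes.
If each of the 12 zodiac signs held at most 15, the total would be at most 12 × 15 = 180 < 187, a contradiction.
So at least one holds ⌈187/12⌉ = 16.

16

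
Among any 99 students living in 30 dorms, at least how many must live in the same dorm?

4

If each of the 30 dorms held at most 3, the total would be at most 30 × 3 = 90 < 99, a contradiction.
So at least one holds ⌈99/30⌉ = 4.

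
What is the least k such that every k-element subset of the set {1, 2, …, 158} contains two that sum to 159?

Partition {1, …, 158} into 79 pairs: {1,158}, {2,157}, …, {79,80}.
Choosing 79 integers — say the integers 1 through 79 — takes one from each pair and avoids the property.
Choosing 80 forces two into the same pair by pigeonhole, and those sum to 159. So 80.

80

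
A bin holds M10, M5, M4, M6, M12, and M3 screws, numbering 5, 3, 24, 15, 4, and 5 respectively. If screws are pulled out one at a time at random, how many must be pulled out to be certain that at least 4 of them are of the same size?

Treat the 6 sizes as pigeonholes.
The worst case takes 3 screws of each size without reaching 4 of any: 6 × 3 = 18.
The next screw must bring some size to 4, so 18 + 1 = 19.

19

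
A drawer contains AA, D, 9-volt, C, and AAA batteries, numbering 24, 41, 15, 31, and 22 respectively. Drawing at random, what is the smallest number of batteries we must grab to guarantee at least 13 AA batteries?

122

To avoid AA batteries as long as possible, exhaust the other 4 types first.
The worst case draws every non-AA battery first: 41 + 15 + 31 + 22 = 109.
The next 13 draws are then forced to be AA, giving 109 + 13 = 122.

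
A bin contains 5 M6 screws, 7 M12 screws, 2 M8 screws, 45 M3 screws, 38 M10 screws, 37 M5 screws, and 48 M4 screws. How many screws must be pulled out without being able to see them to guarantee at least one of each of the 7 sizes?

The hardest size to obtain is M8: we could draw every other screw first — 182 − 2 = 180 screws — without a single M8 one.
The next draw must be M8, so 180 + 1 = 181.

181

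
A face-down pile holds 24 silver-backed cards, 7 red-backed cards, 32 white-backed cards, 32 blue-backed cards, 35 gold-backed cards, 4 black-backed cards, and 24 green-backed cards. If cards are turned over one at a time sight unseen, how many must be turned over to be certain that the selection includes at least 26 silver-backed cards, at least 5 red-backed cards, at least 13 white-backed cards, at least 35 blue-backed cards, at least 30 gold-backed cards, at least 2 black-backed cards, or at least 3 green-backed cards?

105

The worst case stops just short of every target: all 24 silver-backed, 4 red-backed, 12 white-backed, all 32 blue-backed, 29 gold-backed, 1 black-backed, 2 green-backed — 24 + 4 + 12 + 32 + 29 + 1 + 2 = 104 cards.
One more card must push some back color to its target, so 104 + 1 = 105.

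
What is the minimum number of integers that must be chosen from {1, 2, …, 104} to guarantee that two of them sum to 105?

53

Partition {1, …, 104} into 52 pairs: {1,104}, {2,103}, …, {52,53}.
Choosing 52 integers — say the integers 1 through 52 — takes one from each pair and avoids the property.
Choosing 53 forces two into the same pair by pigeonhole, and those sum to 105. So 53.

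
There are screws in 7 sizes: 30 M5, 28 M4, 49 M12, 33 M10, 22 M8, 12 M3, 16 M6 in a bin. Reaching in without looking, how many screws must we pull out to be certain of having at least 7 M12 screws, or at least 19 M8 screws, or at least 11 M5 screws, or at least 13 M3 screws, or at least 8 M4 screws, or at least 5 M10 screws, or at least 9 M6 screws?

The worst case stops just short of every target: 10 M5, 7 M4, 6 M12, 4 M10, 18 M8, 12 M3, 8 M6 — 10 + 7 + 6 + 4 + 18 + 12 + 8 = 65 screws.
One more screw must push some size to its target, so 65 + 1 = 66.

66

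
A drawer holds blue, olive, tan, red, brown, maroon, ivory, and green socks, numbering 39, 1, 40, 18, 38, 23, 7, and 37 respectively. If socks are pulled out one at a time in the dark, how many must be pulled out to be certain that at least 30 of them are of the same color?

166

Treat the 8 colors as pigeonholes.
In the worst case we take at most 29 of each color, but all 1 olive, all 18 red, all 23 maroon, and all 7 ivory (fewer than 29), giving 29 + 1 + 29 + 18 + 29 + 23 + 7 + 29 = 165.
One more sock then forces some color to 30, so 165 + 1 = 166.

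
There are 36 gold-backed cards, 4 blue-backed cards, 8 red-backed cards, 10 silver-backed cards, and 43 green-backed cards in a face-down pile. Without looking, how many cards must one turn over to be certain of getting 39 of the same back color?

97

Treat the 5 back colors as pigeonholes.
In the worst case we take at most 38 of each back color, but all 36 gold-backed, all 4 blue-backed, all 8 red-backed, and all 10 silver-backed (fewer than 38), giving 36 + 4 + 8 + 10 + 38 = 96.
One more card then forces some back color to 39, so 96 + 1 = 97.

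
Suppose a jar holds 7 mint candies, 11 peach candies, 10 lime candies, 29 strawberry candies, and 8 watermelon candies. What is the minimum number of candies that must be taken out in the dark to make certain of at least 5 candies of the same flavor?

21

Treat the 5 flavors as pigeonholes.
The worst case takes 4 candies of each flavor without reaching 5 of any: 5 × 4 = 20.
The next candy must bring some flavor to 5, so 20 + 1 = 21.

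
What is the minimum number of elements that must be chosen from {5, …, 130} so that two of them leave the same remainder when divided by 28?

29

Use the pigeonhole principle on residue classes: group the integers by remainder mod 28; there are 28 residue classes, each nonempty in this range.
Choosing one from each class (28 integers) avoids any shared remainder.
One more choice must repeat a class, so two differ by a multiple of 28. Hence 28 + 1 = 29.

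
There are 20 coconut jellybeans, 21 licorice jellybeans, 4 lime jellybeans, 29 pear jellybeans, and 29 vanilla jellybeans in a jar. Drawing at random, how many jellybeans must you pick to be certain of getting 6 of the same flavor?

25

In the worst case we take at most 5 of each flavor, but all 4 lime (fewer than 5), giving 5 + 5 + 4 + 5 + 5 = 24.
One more jellybean then forces some flavor to 6, so 24 + 1 = 25.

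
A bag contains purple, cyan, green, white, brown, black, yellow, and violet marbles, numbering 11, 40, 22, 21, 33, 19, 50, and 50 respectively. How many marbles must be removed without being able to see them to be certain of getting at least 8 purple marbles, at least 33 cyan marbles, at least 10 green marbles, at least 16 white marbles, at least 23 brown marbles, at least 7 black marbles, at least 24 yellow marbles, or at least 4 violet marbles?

118

Each of the 8 colors has its own threshold; avoid all of them simultaneously.
The worst case stops just short of every target: 7 purple, 32 cyan, 9 green, 15 white, 22 brown, 6 black, 23 yellow, 3 violet — 7 + 32 + 9 + 15 + 22 + 6 + 23 + 3 = 117 marbles.
One more marble must push some color to its target, so 117 + 1 = 118.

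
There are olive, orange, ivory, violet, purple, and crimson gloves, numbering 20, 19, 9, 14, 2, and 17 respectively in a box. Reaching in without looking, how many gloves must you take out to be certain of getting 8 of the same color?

In the worst case we take at most 7 of each color, but all 2 purple (fewer than 7), giving 7 + 7 + 7 + 7 + 2 + 7 = 37.
One more glove then forces some color to 8, so 37 + 1 = 38.

38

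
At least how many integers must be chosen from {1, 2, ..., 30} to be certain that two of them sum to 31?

Partition {1, …, 30} into 15 pairs: {1,30}, {2,29}, …, {15,16}.
Choosing 15 integers — say the integers 1 through 15 — takes one from each pair and avoids the property.
Choosing 16 forces two into the same pair by pigeonhole, and those sum to 31. So 16.

16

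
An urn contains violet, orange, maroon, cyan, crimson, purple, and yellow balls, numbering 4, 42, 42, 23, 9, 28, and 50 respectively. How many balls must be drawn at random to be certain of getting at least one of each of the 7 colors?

The hardest color to obtain is violet: we could draw every other ball first — 198 − 4 = 194 balls — without a single violet one.
The next draw must be violet, so 194 + 1 = 195.

195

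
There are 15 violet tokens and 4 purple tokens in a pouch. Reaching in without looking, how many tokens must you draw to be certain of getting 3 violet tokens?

7

To avoid violet tokens as long as possible, exhaust the other 1 color first.
The worst case draws every non-violet token first: 4.
The next 3 draws are then forced to be violet, giving 4 + 3 = 7.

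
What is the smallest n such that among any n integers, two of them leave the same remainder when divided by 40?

There are 40 residue classes modulo 40 acting as pigeonholes.
With 40 integers we could place one in each, avoiding any repeat.
One more forces some class to hold 2, so 40 + 1 = 41.

41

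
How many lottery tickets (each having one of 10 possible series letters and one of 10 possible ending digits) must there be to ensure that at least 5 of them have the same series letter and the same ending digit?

There are 10 × 10 = 100 (series letter, ending digit) combinations acting as pigeonholes.
With 100 × 4 = 400 lottery tickets we could place exactly 4 in each, with no (series letter, ending digit) pair reaching 5.
One more forces some (series letter, ending digit) pair to hold 5, so 400 + 1 = 401.

401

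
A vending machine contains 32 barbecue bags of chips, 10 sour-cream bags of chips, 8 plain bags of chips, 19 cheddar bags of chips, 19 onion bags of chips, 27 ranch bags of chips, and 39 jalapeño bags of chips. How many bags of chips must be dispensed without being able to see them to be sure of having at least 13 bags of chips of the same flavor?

In the worst case we take at most 12 of each flavor, but all 10 sour-cream and all 8 plain (fewer than 12), giving 12 + 10 + 8 + 12 + 12 + 12 + 12 = 78.
One more bag of chips then forces some flavor to 13, so 78 + 1 = 79.

79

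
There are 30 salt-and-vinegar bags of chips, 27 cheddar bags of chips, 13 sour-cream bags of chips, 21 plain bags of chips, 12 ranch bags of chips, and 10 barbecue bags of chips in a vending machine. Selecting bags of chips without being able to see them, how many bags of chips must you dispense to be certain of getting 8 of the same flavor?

43

Treat the 6 flavors as pigeonholes.
The worst case takes 7 bags of chips of each flavor without reaching 8 of any: 6 × 7 = 42.
The next bag of chips must bring some flavor to 8, so 42 + 1 = 43.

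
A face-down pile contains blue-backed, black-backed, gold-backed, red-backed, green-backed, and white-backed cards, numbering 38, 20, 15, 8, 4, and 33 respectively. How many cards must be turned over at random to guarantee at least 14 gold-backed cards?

The worst case draws every non-gold-backed card first: 38 + 20 + 8 + 4 + 33 = 103.
The next 14 draws are then forced to be gold-backed, giving 103 + 14 = 117.

117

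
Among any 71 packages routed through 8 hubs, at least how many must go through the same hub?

9

The 71 packages fall into 8 hubs.
If each of the 8 hubs held at most 8, the total would be at most 8 × 8 = 64 < 71, a contradiction.
So at least one holds ⌈71/8⌉ = 9.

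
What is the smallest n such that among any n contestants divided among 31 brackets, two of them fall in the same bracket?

32

There are 31 brackets acting as pigeonholes.
With 31 contestants we could place one in each, avoiding any repeat.
One more forces some class to hold 2, so 31 + 1 = 32.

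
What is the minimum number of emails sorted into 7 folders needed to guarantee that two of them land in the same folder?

There are 7 folders acting as pigeonholes.
With 7 emails we could place one in each, avoiding any repeat.
One more forces some class to hold 2, so 7 + 1 = 8.

8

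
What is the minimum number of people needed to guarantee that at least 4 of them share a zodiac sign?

37

There are 12 zodiac signs acting as pigeonholes.
With 12 × 3 = 36 people we could place exactly 3 in each, with no class reaching 4.
One more forces some class to hold 4, so 36 + 1 = 37.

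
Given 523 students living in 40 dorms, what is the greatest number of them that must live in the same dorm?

14

The 523 students fall into 40 dorms.
If each of the 40 dorms held at most 13, the total would be at most 40 × 13 = 520 < 523, a contradiction.
So at least one holds ⌈523/40⌉ = 14.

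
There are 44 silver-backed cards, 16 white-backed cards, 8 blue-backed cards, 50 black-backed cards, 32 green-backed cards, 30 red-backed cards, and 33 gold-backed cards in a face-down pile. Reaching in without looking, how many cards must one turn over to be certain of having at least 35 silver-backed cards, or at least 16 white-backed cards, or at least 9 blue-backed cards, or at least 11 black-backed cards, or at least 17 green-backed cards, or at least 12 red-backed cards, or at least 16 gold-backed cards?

The worst case stops just short of every target: 34 silver-backed, 15 white-backed, 8 blue-backed, 10 black-backed, 16 green-backed, 11 red-backed, 15 gold-backed — 34 + 15 + 8 + 10 + 16 + 11 + 15 = 109 cards.
One more card must push some back color to its target, so 109 + 1 = 110.

110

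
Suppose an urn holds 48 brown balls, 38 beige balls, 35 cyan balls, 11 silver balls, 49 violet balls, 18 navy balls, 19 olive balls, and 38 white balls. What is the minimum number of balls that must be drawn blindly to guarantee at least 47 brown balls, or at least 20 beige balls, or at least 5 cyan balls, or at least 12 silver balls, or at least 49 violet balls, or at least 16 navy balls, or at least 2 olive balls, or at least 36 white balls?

The worst case stops just short of every target: 46 brown, 19 beige, 4 cyan, 11 silver, 48 violet, 15 navy, 1 olive, 35 white — 46 + 19 + 4 + 11 + 48 + 15 + 1 + 35 = 179 balls.
One more ball must push some color to its target, so 179 + 1 = 180.

180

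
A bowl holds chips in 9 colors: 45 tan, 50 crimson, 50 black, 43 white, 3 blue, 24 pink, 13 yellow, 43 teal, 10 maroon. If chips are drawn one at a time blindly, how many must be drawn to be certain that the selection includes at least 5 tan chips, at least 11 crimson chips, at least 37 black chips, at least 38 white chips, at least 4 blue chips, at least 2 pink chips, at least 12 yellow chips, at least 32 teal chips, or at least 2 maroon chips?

135

The worst case stops just short of every target: 4 tan, 10 crimson, 36 black, 37 white, 3 blue, 1 pink, 11 yellow, 31 teal, 1 maroon — 4 + 10 + 36 + 37 + 3 + 1 + 11 + 31 + 1 = 134 chips.
One more chip must push some color to its target, so 134 + 1 = 135.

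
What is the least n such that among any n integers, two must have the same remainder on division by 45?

Two integers differ by a multiple of 45 exactly when they share a remainder mod 45.
There are 45 residue classes mod 45, so 45 integers can all lie in distinct classes.
One more integer must repeat a residue, giving a difference divisible by 45. So n = 45 + 1 = 46.

46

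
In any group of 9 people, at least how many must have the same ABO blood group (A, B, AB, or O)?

3

There are 4 ABO blood groups, which serve as the pigeonholes.
If each of the 4 ABO blood groups held at most 2, the total would be at most 4 × 2 = 8 < 9, a contradiction.
So at least one holds ⌈9/4⌉ = 3.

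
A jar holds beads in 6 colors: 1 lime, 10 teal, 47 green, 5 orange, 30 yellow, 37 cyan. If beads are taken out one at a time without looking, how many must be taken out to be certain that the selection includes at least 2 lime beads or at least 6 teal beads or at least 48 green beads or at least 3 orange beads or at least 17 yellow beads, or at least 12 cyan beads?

83

The worst case stops just short of every target: 1 lime, 5 teal, 47 green, 2 orange, 16 yellow, 11 cyan — 1 + 5 + 47 + 2 + 16 + 11 = 82 beads.
One more bead must push some color to its target, so 82 + 1 = 83.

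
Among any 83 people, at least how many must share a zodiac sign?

The 83 people fall into 12 zodiac signs.
If each of the 12 zodiac signs held at most 6, the total would be at most 12 × 6 = 72 < 83, a contradiction.
So at least one holds ⌈83/12⌉ = 7.

7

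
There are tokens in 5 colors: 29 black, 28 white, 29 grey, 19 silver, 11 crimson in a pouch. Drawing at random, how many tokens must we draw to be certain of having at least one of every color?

The hardest color to obtain is crimson: we could draw every other token first — 116 − 11 = 105 tokens — without a single crimson one.
The next draw must be crimson, so 105 + 1 = 106.

106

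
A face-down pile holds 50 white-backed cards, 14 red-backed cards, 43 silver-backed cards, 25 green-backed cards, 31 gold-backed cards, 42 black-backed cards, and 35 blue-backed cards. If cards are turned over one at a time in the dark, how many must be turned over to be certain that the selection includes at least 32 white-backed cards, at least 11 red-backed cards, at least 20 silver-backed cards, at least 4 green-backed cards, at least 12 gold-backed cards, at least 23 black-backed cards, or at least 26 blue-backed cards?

Each of the 7 back colors has its own threshold; avoid all of them simultaneously.
The worst case stops just short of every target: 31 white-backed, 10 red-backed, 19 silver-backed, 3 green-backed, 11 gold-backed, 22 black-backed, 25 blue-backed — 31 + 10 + 19 + 3 + 11 + 22 + 25 = 121 cards.
One more card must push some back color to its target, so 121 + 1 = 122.

122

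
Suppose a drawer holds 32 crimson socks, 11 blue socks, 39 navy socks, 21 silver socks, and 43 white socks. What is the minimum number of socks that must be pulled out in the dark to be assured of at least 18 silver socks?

143

To avoid silver socks as long as possible, exhaust the other 4 colors first.
The worst case draws every non-silver sock first: 32 + 11 + 39 + 43 = 125.
The next 18 draws are then forced to be silver, giving 125 + 18 = 143.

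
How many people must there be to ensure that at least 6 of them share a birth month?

61

There are 12 months of the year acting as pigeonholes.
With 12 × 5 = 60 people we could place exactly 5 in each, with no class reaching 6.
One more forces some class to hold 6, so 60 + 1 = 61.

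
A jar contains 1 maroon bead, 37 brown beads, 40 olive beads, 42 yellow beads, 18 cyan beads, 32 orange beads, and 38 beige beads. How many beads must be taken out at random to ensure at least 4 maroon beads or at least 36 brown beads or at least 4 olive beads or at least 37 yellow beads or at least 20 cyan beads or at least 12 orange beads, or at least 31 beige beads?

The worst case stops just short of every target: all 1 maroon, 35 brown, 3 olive, 36 yellow, all 18 cyan, 11 orange, 30 beige — 1 + 35 + 3 + 36 + 18 + 11 + 30 = 134 beads.
One more bead must push some color to its target, so 134 + 1 = 135.

135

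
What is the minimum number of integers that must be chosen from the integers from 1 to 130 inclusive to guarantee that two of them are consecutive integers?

Partition {1, …, 130} into 65 pairs: {1,2}, {3,4}, …, {129,130}.
Choosing 65 integers — say the 65 even numbers 2, 4, …, 130 — takes one from each pair and avoids the property.
Choosing 66 forces two into the same pair by pigeonhole, and those are consecutive. So 66.

66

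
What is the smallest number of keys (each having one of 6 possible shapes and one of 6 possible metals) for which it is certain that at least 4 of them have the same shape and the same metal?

There are 6 × 6 = 36 (shape, metal) combinations acting as pigeonholes.
With 36 × 3 = 108 keys we could place exactly 3 in each, with no (shape, metal) pair reaching 4.
One more forces some (shape, metal) pair to hold 4, so 108 + 1 = 109.

109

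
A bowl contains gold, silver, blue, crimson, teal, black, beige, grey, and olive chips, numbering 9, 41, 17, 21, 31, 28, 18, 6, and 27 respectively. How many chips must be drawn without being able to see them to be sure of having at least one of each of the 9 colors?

The hardest color to obtain is grey: we could draw every other chip first — 198 − 6 = 192 chips — without a single grey one.
The next draw must be grey, so 192 + 1 = 193.

193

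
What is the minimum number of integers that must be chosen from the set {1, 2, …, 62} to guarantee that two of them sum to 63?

32

Partition {1, …, 62} into 31 pairs: {1,62}, {2,61}, …, {31,32}.
Choosing 31 integers — say the integers 1 through 31 — takes one from each pair and avoids the property.
Choosing 32 forces two into the same pair by pigeonhole, and those sum to 63. So 32.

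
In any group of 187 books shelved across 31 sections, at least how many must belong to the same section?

7

The 187 books fall into 31 sections.
If each of the 31 sections held at most 6, the total would be at most 31 × 6 = 186 < 187, a contradiction.
So at least one holds ⌈187/31⌉ = 7.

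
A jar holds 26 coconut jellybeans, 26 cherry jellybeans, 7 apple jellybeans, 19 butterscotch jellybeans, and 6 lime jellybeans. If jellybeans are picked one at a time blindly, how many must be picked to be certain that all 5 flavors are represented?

79

The hardest flavor to obtain is lime: we could draw every other jellybean first — 84 − 6 = 78 jellybeans — without a single lime one.
The next draw must be lime, so 78 + 1 = 79.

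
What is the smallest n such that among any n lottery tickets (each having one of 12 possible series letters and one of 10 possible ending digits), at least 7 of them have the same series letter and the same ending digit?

721

There are 12 × 10 = 120 (series letter, ending digit) combinations acting as pigeonholes.
With 120 × 6 = 720 lottery tickets we could place exactly 6 in each, with no (series letter, ending digit) pair reaching 7.
One more forces some (series letter, ending digit) pair to hold 7, so 720 + 1 = 721.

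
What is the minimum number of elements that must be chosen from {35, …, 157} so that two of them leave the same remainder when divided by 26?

27

Group the integers by remainder mod 26; there are 26 residue classes, each nonempty in this range.
Choosing one from each class (26 integers) avoids any shared remainder.
One more choice must repeat a class, so two differ by a multiple of 26. Hence 26 + 1 = 27.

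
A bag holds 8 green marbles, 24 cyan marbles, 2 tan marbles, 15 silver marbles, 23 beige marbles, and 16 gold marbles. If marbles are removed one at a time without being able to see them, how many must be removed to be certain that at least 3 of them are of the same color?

13

The worst case takes 2 marbles of each color without reaching 3 of any: 6 × 2 = 12.
The next marble must bring some color to 3, so 12 + 1 = 13.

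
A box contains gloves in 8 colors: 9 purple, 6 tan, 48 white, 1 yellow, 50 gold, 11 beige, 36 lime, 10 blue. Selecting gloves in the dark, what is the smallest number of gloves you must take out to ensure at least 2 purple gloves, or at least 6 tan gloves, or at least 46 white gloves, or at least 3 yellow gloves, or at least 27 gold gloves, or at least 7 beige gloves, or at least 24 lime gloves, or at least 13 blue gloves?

The worst case stops just short of every target: 1 purple, 5 tan, 45 white, all 1 yellow, 26 gold, 6 beige, 23 lime, all 10 blue — 1 + 5 + 45 + 1 + 26 + 6 + 23 + 10 = 117 gloves.
One more glove must push some color to its target, so 117 + 1 = 118.

118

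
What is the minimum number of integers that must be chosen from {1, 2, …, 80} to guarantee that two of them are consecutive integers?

41

Partition {1, …, 80} into 40 pairs: {1,2}, {3,4}, …, {79,80}.
Choosing 40 integers — say the 40 even numbers 2, 4, …, 80 — takes one from each pair and avoids the property.
Choosing 41 forces two into the same pair by pigeonhole, and those are consecutive. So 41.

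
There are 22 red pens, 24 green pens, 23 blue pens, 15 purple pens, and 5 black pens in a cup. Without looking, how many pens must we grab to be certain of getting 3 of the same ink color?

The worst case takes 2 pens of each ink color without reaching 3 of any: 5 × 2 = 10.
The next pen must bring some ink color to 3, so 10 + 1 = 11.

11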